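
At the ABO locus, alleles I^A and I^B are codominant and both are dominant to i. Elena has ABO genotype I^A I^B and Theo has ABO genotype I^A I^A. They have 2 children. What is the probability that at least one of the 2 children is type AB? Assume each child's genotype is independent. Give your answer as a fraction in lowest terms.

ABO cross I^A I^B × I^A I^A → 1/2 A, 1/2 AB.
So P(type AB) = 1/2 per child.
P(none) = (1/2)^2 = 1/4; P(at least one) = 1 − 1/4 = 3/4.

3/4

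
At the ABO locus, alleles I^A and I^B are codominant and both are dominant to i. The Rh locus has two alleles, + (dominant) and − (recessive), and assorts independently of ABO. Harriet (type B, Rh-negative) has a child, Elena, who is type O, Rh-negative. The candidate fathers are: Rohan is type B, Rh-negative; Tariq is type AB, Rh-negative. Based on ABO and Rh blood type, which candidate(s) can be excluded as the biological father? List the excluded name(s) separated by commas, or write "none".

Tariq

A candidate is excluded only if no genotype consistent with his phenotype could produce a type O, Rh-negative child with a type B, Rh-negative mother.
Tariq (type AB, Rh-): no genotype consistent with that phenotype can produce a type-O Rh- child with a type-B mother.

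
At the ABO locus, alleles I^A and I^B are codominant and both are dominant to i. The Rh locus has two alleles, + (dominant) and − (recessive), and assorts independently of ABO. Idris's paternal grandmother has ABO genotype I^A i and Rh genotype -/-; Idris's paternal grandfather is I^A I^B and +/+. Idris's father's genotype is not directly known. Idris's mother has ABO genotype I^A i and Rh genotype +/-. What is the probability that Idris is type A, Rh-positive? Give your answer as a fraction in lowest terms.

15/32

Idris's father's ABO genotype from I^A i × I^A I^B: 1/4 I^A I^A, 1/4 I^A I^B, 1/4 I^A i, 1/4 I^B i.
Crossing each possibility with the mother I^A i and summing P(type A): 1/4·1 + 1/4·1/2 + 1/4·3/4 + 1/4·1/4 = 5/8.
Similarly for Rh via the father's Rh distribution: P(Rh+) = 3/4.
Independent loci: 5/8 × 3/4 = 15/32.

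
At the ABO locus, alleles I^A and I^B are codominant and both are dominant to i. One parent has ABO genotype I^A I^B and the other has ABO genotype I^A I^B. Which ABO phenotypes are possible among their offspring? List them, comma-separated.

A, B, AB

Gametes from I^A I^B × I^A I^B give offspring ABO genotypes I^A I^A, I^A I^B, I^B I^B, i.e. phenotypes A, B, AB.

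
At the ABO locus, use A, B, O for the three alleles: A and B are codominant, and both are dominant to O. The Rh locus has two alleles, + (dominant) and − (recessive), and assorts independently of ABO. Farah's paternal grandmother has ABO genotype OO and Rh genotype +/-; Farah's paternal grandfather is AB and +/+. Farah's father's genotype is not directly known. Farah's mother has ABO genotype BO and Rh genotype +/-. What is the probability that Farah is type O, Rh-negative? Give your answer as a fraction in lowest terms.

1/32

Farah's father's ABO genotype from OO × AB: 1/2 AO, 1/2 BO.
Crossing each possibility with the mother BO and summing P(type O): 1/2·1/4 + 1/2·1/4 = 1/4.
Similarly for Rh via the father's Rh distribution: P(Rh-) = 1/8.
Independent loci: 1/4 × 1/8 = 1/32.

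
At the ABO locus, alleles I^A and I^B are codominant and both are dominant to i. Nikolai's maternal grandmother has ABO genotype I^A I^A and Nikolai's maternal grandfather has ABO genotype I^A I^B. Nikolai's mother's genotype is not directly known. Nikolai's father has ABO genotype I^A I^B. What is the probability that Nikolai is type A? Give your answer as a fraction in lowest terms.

3/8

Nikolai's mother's ABO genotype from I^A I^A × I^A I^B: 1/2 I^A I^A, 1/2 I^A I^B.
Crossing each possibility with the father I^A I^B and summing P(type A): 1/2·1/2 + 1/2·1/4 = 3/8.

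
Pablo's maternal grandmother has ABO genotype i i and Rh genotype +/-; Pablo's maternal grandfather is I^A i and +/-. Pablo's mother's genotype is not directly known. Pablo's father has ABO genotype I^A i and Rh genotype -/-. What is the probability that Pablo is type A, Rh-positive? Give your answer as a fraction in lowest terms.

Pablo's mother's ABO genotype from i i × I^A i: 1/2 I^A i, 1/2 i i.
Crossing each possibility with the father I^A i and summing P(type A): 1/2·3/4 + 1/2·1/2 = 5/8.
Similarly for Rh via the mother's Rh distribution: P(Rh+) = 1/2.
Independent loci: 5/8 × 1/2 = 5/16.

5/16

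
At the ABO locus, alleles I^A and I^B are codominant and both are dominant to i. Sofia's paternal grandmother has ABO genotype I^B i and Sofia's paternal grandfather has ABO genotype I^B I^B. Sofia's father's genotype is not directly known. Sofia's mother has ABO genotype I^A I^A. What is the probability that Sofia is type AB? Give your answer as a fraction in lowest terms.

Sofia's father's ABO genotype from I^B i × I^B I^B: 1/2 I^B I^B, 1/2 I^B i.
Crossing each possibility with the mother I^A I^A and summing P(type AB): 1/2·1 + 1/2·1/2 = 3/4.

3/4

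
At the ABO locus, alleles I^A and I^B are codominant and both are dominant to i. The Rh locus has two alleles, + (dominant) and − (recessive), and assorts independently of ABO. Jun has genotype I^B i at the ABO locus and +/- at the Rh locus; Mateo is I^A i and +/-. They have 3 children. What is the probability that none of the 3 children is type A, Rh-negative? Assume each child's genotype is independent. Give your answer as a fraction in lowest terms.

ABO cross I^B i × I^A i → 1/4 O, 1/4 A, 1/4 B, 1/4 AB.
Rh cross +/- × +/- → 3/4 Rh+, 1/4 Rh-; so P(type A, Rh-negative) = 1/4 × 1/4 = 1/16 per child.
P(not type A, Rh-negative) = 15/16 for one child; (15/16)^3 = 3375/4096.

3375/4096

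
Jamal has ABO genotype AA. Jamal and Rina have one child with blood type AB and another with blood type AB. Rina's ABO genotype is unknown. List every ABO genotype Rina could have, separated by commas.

For each candidate genotype of Rina, check whether crossing it with AA can produce every observed child phenotype.
  AA → possible child types {A} ✗
  AB → possible child types {A, AB} ✓
  AO → possible child types {A} ✗
  BB → possible child types {AB} ✓
  BO → possible child types {A, AB} ✓
  OO → possible child types {A} ✗

AB, BB, BO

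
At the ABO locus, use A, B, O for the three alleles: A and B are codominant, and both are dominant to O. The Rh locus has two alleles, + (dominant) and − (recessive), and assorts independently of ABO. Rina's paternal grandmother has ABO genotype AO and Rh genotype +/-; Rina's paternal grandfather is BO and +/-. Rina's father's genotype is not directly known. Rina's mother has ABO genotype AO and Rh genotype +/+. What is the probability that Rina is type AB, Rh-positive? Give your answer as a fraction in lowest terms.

Rina's father's ABO genotype from AO × BO: 1/4 AB, 1/4 AO, 1/4 BO, 1/4 OO.
Crossing each possibility with the mother AO and summing P(type AB): 1/4·1/4 + 1/4·0 + 1/4·1/4 + 1/4·0 = 1/8.
Similarly for Rh via the father's Rh distribution: P(Rh+) = 1.
Independent loci: 1/8 × 1 = 1/8.

1/8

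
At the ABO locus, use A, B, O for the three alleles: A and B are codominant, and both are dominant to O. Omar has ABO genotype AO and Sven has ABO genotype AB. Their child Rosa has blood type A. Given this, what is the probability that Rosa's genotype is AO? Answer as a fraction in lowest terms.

1/2

Cross AO × AB → 1/4 AA, 1/4 AB, 1/4 AO, 1/4 BO.
Type-A genotypes among offspring: AA (1/4), AO (1/4); total 1/2.
P(AO | type A) = (1/4) / (1/2) = 1/2.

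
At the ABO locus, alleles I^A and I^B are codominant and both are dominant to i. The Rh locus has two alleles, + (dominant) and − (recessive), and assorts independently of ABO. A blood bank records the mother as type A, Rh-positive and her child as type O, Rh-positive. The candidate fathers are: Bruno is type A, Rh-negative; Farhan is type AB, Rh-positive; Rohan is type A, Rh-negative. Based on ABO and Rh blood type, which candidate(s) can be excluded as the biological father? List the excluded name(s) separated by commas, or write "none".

A candidate is excluded only if no genotype consistent with his phenotype could produce a type O, Rh-positive child with a type A, Rh-positive mother.
Farhan (type AB, Rh+): no genotype consistent with that phenotype can produce a type-O Rh+ child with a type-A mother.

Farhan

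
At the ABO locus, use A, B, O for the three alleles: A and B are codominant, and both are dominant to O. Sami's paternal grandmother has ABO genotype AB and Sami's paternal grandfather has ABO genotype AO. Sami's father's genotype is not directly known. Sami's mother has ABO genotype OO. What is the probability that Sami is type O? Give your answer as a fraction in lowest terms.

1/4

Sami's father's ABO genotype from AB × AO: 1/4 AA, 1/4 AB, 1/4 AO, 1/4 BO.
Crossing each possibility with the mother OO and summing P(type O): 1/4·0 + 1/4·0 + 1/4·1/2 + 1/4·1/2 = 1/4.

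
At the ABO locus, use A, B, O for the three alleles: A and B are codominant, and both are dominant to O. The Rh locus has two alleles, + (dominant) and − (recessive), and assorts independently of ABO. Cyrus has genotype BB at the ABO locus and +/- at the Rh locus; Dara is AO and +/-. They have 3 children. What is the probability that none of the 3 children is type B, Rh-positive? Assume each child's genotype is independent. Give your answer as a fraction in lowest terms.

ABO cross BB × AO → 1/2 B, 1/2 AB.
Rh cross +/- × +/- → 3/4 Rh+, 1/4 Rh-; so P(type B, Rh-positive) = 1/2 × 3/4 = 3/8 per child.
P(not type B, Rh-positive) = 5/8 for one child; (5/8)^3 = 125/512.

125/512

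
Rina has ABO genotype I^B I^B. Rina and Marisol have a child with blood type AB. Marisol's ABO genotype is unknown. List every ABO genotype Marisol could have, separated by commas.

For each candidate genotype of Marisol, check whether crossing it with I^B I^B can produce every observed child phenotype.
  I^A I^A → possible child types {AB} ✓
  I^A I^B → possible child types {B, AB} ✓
  I^A i → possible child types {B, AB} ✓
  I^B I^B → possible child types {B} ✗
  I^B i → possible child types {B} ✗
  i i → possible child types {B} ✗

I^A I^A, I^A I^B, I^A i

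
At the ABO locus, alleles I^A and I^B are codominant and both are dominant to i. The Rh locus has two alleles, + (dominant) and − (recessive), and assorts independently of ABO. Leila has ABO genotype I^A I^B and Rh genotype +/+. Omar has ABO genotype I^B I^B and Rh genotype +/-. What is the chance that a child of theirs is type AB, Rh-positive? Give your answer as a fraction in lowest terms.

ABO cross I^A I^B × I^B I^B → offspring phenotypes: 1/2 B, 1/2 AB.
Rh cross +/+ × +/- → 1 Rh+.
Independent loci: P(type AB, Rh-positive) = 1/2 × 1 = 1/2.

1/2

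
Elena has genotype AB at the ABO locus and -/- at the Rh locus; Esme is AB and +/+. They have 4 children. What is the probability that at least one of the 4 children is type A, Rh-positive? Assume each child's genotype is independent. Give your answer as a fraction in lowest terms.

ABO cross AB × AB → 1/4 A, 1/4 B, 1/2 AB.
Rh cross -/- × +/+ → 1 Rh+; so P(type A, Rh-positive) = 1/4 × 1 = 1/4 per child.
P(none) = (3/4)^4 = 81/256; P(at least one) = 1 − 81/256 = 175/256.

175/256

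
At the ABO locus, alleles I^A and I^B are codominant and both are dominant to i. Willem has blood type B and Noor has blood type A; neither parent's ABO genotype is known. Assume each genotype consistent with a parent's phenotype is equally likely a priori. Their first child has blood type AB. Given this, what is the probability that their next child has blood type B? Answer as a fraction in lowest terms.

Possible genotypes: Willem ∈ {I^B I^B, I^B i}; Noor ∈ {I^A I^A, I^A i}.
Weight each parental genotype pair by prior × P(type-AB child):
  I^B I^B × I^A I^A: posterior weight 4/9; P(next child type B) = 0.
  I^B I^B × I^A i: posterior weight 2/9; P(next child type B) = 1/2.
  I^B i × I^A I^A: posterior weight 2/9; P(next child type B) = 0.
  I^B i × I^A i: posterior weight 1/9; P(next child type B) = 1/4.
Weighted sum = 5/36.

5/36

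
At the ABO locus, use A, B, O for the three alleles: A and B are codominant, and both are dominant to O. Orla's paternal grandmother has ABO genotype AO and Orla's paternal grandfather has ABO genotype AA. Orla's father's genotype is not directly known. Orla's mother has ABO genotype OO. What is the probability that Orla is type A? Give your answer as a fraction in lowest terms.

3/4

Orla's father's ABO genotype from AO × AA: 1/2 AA, 1/2 AO.
Crossing each possibility with the mother OO and summing P(type A): 1/2·1 + 1/2·1/2 = 3/4.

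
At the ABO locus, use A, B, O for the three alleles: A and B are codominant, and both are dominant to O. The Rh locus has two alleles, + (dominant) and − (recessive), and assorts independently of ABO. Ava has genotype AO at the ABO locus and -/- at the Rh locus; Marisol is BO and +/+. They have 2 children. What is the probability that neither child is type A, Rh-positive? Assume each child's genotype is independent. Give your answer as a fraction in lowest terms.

9/16

ABO cross AO × BO → 1/4 O, 1/4 A, 1/4 B, 1/4 AB.
Rh cross -/- × +/+ → 1 Rh+; so P(type A, Rh-positive) = 1/4 × 1 = 1/4 per child.
P(not type A, Rh-positive) = 3/4 for one child; (3/4)^2 = 9/16.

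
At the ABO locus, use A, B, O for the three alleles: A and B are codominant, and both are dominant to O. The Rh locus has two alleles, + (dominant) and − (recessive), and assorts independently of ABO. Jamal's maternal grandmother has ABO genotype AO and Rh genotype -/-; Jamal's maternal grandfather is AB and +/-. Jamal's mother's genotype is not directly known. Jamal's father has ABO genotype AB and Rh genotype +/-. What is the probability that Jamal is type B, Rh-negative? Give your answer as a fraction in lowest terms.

Jamal's mother's ABO genotype from AO × AB: 1/4 AA, 1/4 AB, 1/4 AO, 1/4 BO.
Crossing each possibility with the father AB and summing P(type B): 1/4·0 + 1/4·1/4 + 1/4·1/4 + 1/4·1/2 = 1/4.
Similarly for Rh via the mother's Rh distribution: P(Rh-) = 3/8.
Independent loci: 1/4 × 3/8 = 3/32.

3/32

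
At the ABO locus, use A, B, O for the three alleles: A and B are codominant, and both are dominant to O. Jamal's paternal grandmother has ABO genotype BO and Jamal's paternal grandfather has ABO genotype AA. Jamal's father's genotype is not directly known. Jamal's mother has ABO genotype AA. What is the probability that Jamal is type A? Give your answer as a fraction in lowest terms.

3/4

Jamal's father's ABO genotype from BO × AA: 1/2 AB, 1/2 AO.
Crossing each possibility with the mother AA and summing P(type A): 1/2·1/2 + 1/2·1 = 3/4.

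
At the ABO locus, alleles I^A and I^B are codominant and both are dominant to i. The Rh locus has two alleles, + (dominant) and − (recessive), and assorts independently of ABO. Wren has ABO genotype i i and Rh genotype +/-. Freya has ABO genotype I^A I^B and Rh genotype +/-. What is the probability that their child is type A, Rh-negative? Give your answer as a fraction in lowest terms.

1/8

ABO cross i i × I^A I^B → offspring phenotypes: 1/2 A, 1/2 B.
Rh cross +/- × +/- → 3/4 Rh+, 1/4 Rh-.
Independent loci: P(type A, Rh-negative) = 1/2 × 1/4 = 1/8.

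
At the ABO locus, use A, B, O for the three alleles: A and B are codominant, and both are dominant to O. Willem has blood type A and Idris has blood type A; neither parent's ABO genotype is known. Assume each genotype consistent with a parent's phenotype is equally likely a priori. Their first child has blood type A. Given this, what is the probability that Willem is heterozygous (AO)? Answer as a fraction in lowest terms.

Possible genotypes: Willem ∈ {AA, AO}; Idris ∈ {AA, AO}.
Weight each parental genotype pair by prior × P(type-A child):
  AA × AA: posterior weight 4/15.
  AA × AO: posterior weight 4/15.
  AO × AA: posterior weight 4/15.
  AO × AO: posterior weight 1/5.
Sum the posterior weight over pairs where Willem is AO: 7/15.

7/15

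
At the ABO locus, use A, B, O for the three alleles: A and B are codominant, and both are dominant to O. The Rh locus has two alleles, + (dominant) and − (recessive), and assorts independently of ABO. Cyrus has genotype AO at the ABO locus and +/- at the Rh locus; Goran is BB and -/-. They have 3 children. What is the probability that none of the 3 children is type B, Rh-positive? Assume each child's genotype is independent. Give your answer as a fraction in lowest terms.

27/64

ABO cross AO × BB → 1/2 B, 1/2 AB.
Rh cross +/- × -/- → 1/2 Rh+, 1/2 Rh-; so P(type B, Rh-positive) = 1/2 × 1/2 = 1/4 per child.
P(not type B, Rh-positive) = 3/4 for one child; (3/4)^3 = 27/64.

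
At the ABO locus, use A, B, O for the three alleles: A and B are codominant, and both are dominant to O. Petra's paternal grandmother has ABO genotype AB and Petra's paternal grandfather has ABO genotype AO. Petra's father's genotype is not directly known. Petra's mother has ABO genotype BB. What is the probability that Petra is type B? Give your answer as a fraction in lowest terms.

1/2

Petra's father's ABO genotype from AB × AO: 1/4 AA, 1/4 AB, 1/4 AO, 1/4 BO.
Crossing each possibility with the mother BB and summing P(type B): 1/4·0 + 1/4·1/2 + 1/4·1/2 + 1/4·1 = 1/2.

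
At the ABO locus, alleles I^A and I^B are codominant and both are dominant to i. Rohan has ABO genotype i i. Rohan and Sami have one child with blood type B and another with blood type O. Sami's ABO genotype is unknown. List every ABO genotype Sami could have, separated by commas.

For each candidate genotype of Sami, check whether crossing it with i i can produce every observed child phenotype.
  I^A I^A → possible child types {A} ✗
  I^A I^B → possible child types {A, B} ✗
  I^A i → possible child types {O, A} ✗
  I^B I^B → possible child types {B} ✗
  I^B i → possible child types {O, B} ✓
  i i → possible child types {O} ✗

I^B i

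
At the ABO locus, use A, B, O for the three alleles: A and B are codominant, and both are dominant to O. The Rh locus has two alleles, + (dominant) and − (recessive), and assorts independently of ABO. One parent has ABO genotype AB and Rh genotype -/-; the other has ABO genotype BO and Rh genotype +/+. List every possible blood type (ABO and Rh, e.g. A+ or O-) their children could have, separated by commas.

A+, B+, AB+

Gametes from AB × BO give offspring ABO genotypes AB, AO, BB, BO, i.e. phenotypes A, B, AB.
Rh cross -/- × +/+ → phenotypes Rh+.
Combining independently: A+, B+, AB+.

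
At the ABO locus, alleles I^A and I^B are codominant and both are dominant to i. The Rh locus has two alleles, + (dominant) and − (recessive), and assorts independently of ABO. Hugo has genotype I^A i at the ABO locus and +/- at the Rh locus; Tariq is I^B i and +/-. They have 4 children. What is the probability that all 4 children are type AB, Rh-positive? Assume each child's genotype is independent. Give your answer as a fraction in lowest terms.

81/65536

ABO cross I^A i × I^B i → 1/4 O, 1/4 A, 1/4 B, 1/4 AB.
Rh cross +/- × +/- → 3/4 Rh+, 1/4 Rh-; so P(type AB, Rh-positive) = 1/4 × 3/4 = 3/16 per child.
All 4 independent: (3/16)^4 = 81/65536.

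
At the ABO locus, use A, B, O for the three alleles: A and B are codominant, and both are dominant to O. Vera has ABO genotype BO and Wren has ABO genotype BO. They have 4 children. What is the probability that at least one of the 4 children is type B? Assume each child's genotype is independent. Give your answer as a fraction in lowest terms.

ABO cross BO × BO → 1/4 O, 3/4 B.
So P(type B) = 3/4 per child.
P(none) = (1/4)^4 = 1/256; P(at least one) = 1 − 1/256 = 255/256.

255/256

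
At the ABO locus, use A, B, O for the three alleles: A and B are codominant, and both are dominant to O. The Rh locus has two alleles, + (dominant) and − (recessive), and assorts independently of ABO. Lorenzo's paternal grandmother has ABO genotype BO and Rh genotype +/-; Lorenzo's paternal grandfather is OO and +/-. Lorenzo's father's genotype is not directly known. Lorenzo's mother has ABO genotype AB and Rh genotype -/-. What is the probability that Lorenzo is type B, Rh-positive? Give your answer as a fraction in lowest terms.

Lorenzo's father's ABO genotype from BO × OO: 1/2 BO, 1/2 OO.
Crossing each possibility with the mother AB and summing P(type B): 1/2·1/2 + 1/2·1/2 = 1/2.
Similarly for Rh via the father's Rh distribution: P(Rh+) = 1/2.
Independent loci: 1/2 × 1/2 = 1/4.

1/4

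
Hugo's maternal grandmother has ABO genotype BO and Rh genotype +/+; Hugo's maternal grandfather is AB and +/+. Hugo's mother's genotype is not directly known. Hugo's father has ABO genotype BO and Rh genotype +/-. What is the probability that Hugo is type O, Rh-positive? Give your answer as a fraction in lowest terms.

1/8

Hugo's mother's ABO genotype from BO × AB: 1/4 AB, 1/4 AO, 1/4 BB, 1/4 BO.
Crossing each possibility with the father BO and summing P(type O): 1/4·0 + 1/4·1/4 + 1/4·0 + 1/4·1/4 = 1/8.
Similarly for Rh via the mother's Rh distribution: P(Rh+) = 1.
Independent loci: 1/8 × 1 = 1/8.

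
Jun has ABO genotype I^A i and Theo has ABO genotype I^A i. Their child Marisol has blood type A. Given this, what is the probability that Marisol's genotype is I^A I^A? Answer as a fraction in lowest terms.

1/3

Cross I^A i × I^A i → 1/4 I^A I^A, 1/2 I^A i, 1/4 i i.
Type-A genotypes among offspring: I^A I^A (1/4), I^A i (1/2); total 3/4.
P(I^A I^A | type A) = (1/4) / (3/4) = 1/3.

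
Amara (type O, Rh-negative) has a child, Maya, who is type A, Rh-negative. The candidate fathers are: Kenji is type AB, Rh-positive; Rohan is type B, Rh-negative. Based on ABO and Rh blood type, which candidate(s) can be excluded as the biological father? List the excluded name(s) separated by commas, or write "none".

A candidate is excluded only if no genotype consistent with his phenotype could produce a type A, Rh-negative child with a type O, Rh-negative mother.
Rohan (type B, Rh-): no genotype consistent with that phenotype can produce a type-A Rh- child with a type-O mother.

Rohan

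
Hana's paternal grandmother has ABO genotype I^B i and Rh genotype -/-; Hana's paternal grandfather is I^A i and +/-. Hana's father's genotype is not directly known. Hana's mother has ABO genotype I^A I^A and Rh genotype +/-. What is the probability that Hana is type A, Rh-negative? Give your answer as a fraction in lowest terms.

Hana's father's ABO genotype from I^B i × I^A i: 1/4 I^A I^B, 1/4 I^A i, 1/4 I^B i, 1/4 i i.
Crossing each possibility with the mother I^A I^A and summing P(type A): 1/4·1/2 + 1/4·1 + 1/4·1/2 + 1/4·1 = 3/4.
Similarly for Rh via the father's Rh distribution: P(Rh-) = 3/8.
Independent loci: 3/4 × 3/8 = 9/32.

9/32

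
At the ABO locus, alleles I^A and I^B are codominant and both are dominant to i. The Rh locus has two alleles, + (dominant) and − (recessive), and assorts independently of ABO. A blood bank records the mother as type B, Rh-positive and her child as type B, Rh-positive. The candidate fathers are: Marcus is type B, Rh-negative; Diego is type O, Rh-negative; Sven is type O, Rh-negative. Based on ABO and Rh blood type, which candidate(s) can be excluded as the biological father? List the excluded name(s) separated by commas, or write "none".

none

A candidate is excluded only if no genotype consistent with his phenotype could produce a type B, Rh-positive child with a type B, Rh-positive mother.
Every candidate has at least one consistent genotype combination, so none can be excluded.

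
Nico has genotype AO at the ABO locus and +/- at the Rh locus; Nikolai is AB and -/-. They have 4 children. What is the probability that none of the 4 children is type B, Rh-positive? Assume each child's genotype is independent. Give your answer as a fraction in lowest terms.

ABO cross AO × AB → 1/2 A, 1/4 B, 1/4 AB.
Rh cross +/- × -/- → 1/2 Rh+, 1/2 Rh-; so P(type B, Rh-positive) = 1/4 × 1/2 = 1/8 per child.
P(not type B, Rh-positive) = 7/8 for one child; (7/8)^4 = 2401/4096.

2401/4096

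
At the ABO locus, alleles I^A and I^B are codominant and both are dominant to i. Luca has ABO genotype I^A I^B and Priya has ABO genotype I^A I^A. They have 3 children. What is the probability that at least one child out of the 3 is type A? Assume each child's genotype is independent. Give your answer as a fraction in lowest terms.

7/8

ABO cross I^A I^B × I^A I^A → 1/2 A, 1/2 AB.
So P(type A) = 1/2 per child.
P(none) = (1/2)^3 = 1/8; P(at least one) = 1 − 1/8 = 7/8.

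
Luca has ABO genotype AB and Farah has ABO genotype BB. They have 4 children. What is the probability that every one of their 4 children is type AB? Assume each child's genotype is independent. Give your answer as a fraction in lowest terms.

ABO cross AB × BB → 1/2 B, 1/2 AB.
So P(type AB) = 1/2 per child.
All 4 independent: (1/2)^4 = 1/16.

1/16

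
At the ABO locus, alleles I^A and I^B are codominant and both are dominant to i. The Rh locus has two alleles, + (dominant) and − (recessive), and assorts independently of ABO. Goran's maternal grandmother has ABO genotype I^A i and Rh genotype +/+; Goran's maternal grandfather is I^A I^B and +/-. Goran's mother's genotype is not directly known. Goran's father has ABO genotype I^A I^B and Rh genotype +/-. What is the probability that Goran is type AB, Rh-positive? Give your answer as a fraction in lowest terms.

Goran's mother's ABO genotype from I^A i × I^A I^B: 1/4 I^A I^A, 1/4 I^A I^B, 1/4 I^A i, 1/4 I^B i.
Crossing each possibility with the father I^A I^B and summing P(type AB): 1/4·1/2 + 1/4·1/2 + 1/4·1/4 + 1/4·1/4 = 3/8.
Similarly for Rh via the mother's Rh distribution: P(Rh+) = 7/8.
Independent loci: 3/8 × 7/8 = 21/64.

21/64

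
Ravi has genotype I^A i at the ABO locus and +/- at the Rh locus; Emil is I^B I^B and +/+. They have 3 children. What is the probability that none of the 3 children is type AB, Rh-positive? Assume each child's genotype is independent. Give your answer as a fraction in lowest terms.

1/8

ABO cross I^A i × I^B I^B → 1/2 B, 1/2 AB.
Rh cross +/- × +/+ → 1 Rh+; so P(type AB, Rh-positive) = 1/2 × 1 = 1/2 per child.
P(not type AB, Rh-positive) = 1/2 for one child; (1/2)^3 = 1/8.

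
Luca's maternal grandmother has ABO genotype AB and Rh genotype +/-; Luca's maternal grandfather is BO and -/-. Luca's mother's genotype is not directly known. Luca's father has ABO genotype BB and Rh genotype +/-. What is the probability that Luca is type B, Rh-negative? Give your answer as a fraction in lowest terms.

9/32

Luca's mother's ABO genotype from AB × BO: 1/4 AB, 1/4 AO, 1/4 BB, 1/4 BO.
Crossing each possibility with the father BB and summing P(type B): 1/4·1/2 + 1/4·1/2 + 1/4·1 + 1/4·1 = 3/4.
Similarly for Rh via the mother's Rh distribution: P(Rh-) = 3/8.
Independent loci: 3/4 × 3/8 = 9/32.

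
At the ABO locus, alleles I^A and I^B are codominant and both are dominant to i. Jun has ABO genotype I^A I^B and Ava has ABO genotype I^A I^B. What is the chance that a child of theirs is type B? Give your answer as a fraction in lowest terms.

1/4

ABO cross I^A I^B × I^A I^B → offspring phenotypes: 1/4 A, 1/4 B, 1/2 AB.
So P(type B) = 1/4.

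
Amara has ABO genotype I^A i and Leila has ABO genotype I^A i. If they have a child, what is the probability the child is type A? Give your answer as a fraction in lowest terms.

ABO cross I^A i × I^A i → offspring phenotypes: 1/4 O, 3/4 A.
So P(type A) = 3/4.

3/4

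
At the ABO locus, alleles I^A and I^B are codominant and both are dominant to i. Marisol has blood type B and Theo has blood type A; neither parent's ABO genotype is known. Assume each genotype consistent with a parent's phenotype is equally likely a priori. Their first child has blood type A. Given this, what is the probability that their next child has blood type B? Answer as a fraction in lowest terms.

1/12

Possible genotypes: Marisol ∈ {I^B I^B, I^B i}; Theo ∈ {I^A I^A, I^A i}.
Weight each parental genotype pair by prior × P(type-A child):
  I^B i × I^A I^A: posterior weight 2/3; P(next child type B) = 0.
  I^B i × I^A i: posterior weight 1/3; P(next child type B) = 1/4.
Weighted sum = 1/12.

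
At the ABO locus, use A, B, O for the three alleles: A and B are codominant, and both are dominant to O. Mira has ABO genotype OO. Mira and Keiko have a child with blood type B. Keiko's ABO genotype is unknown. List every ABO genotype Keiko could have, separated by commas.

For each candidate genotype of Keiko, check whether crossing it with OO can produce every observed child phenotype.
  AA → possible child types {A} ✗
  AB → possible child types {A, B} ✓
  AO → possible child types {O, A} ✗
  BB → possible child types {B} ✓
  BO → possible child types {O, B} ✓
  OO → possible child types {O} ✗

AB, BB, BO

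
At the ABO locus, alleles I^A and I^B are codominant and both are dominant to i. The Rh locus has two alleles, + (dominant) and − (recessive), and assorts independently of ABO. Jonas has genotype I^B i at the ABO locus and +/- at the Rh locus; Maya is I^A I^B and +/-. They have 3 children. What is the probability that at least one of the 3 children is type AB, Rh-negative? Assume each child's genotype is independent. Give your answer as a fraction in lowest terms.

ABO cross I^B i × I^A I^B → 1/4 A, 1/2 B, 1/4 AB.
Rh cross +/- × +/- → 3/4 Rh+, 1/4 Rh-; so P(type AB, Rh-negative) = 1/4 × 1/4 = 1/16 per child.
P(none) = (15/16)^3 = 3375/4096; P(at least one) = 1 − 3375/4096 = 721/4096.

721/4096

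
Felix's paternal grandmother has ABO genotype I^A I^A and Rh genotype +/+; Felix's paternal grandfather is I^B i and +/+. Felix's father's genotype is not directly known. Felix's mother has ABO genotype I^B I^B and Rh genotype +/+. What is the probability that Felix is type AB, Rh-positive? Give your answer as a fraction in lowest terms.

1/2

Felix's father's ABO genotype from I^A I^A × I^B i: 1/2 I^A I^B, 1/2 I^A i.
Crossing each possibility with the mother I^B I^B and summing P(type AB): 1/2·1/2 + 1/2·1/2 = 1/2.
Similarly for Rh via the father's Rh distribution: P(Rh+) = 1.
Independent loci: 1/2 × 1 = 1/2.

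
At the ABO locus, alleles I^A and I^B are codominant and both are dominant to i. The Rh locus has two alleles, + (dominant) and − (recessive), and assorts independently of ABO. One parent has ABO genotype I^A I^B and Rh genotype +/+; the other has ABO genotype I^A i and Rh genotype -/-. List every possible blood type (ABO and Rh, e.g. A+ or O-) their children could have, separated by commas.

Gametes from I^A I^B × I^A i give offspring ABO genotypes I^A I^A, I^A I^B, I^A i, I^B i, i.e. phenotypes A, B, AB.
Rh cross +/+ × -/- → phenotypes Rh+.
Combining independently: A+, B+, AB+.

A+, B+, AB+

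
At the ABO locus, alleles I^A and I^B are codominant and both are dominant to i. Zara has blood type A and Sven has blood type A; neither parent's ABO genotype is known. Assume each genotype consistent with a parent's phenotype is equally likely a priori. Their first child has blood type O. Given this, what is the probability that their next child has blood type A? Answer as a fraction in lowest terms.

3/4

Possible genotypes: Zara ∈ {I^A I^A, I^A i}; Sven ∈ {I^A I^A, I^A i}.
Weight each parental genotype pair by prior × P(type-O child):
  I^A i × I^A i: posterior weight 1; P(next child type A) = 3/4.
Weighted sum = 3/4.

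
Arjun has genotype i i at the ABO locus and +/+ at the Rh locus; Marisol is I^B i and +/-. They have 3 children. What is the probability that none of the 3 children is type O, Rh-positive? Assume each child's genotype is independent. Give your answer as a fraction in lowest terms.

ABO cross i i × I^B i → 1/2 O, 1/2 B.
Rh cross +/+ × +/- → 1 Rh+; so P(type O, Rh-positive) = 1/2 × 1 = 1/2 per child.
P(not type O, Rh-positive) = 1/2 for one child; (1/2)^3 = 1/8.

1/8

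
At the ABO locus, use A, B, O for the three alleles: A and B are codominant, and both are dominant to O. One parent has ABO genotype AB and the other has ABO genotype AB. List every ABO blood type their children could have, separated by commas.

A, B, AB

Gametes from AB × AB give offspring ABO genotypes AA, AB, BB, i.e. phenotypes A, B, AB.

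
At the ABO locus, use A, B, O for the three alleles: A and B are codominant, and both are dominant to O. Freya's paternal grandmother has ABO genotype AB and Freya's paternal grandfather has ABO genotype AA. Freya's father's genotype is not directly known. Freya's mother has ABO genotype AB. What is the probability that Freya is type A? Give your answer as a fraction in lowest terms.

Freya's father's ABO genotype from AB × AA: 1/2 AA, 1/2 AB.
Crossing each possibility with the mother AB and summing P(type A): 1/2·1/2 + 1/2·1/4 = 3/8.

3/8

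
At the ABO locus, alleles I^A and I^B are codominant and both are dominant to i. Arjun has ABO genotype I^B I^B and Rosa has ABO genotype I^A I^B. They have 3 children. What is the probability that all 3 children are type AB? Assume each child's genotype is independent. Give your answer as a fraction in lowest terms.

ABO cross I^B I^B × I^A I^B → 1/2 B, 1/2 AB.
So P(type AB) = 1/2 per child.
All 3 independent: (1/2)^3 = 1/8.

1/8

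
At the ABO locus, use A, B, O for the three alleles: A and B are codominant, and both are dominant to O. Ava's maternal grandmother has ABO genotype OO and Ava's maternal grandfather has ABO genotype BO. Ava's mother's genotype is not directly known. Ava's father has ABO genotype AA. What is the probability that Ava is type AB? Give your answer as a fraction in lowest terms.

Ava's mother's ABO genotype from OO × BO: 1/2 BO, 1/2 OO.
Crossing each possibility with the father AA and summing P(type AB): 1/2·1/2 + 1/2·0 = 1/4.

1/4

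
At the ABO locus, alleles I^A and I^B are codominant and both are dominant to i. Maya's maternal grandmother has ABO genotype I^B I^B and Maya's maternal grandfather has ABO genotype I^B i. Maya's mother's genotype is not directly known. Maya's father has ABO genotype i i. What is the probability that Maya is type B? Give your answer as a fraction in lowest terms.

3/4

Maya's mother's ABO genotype from I^B I^B × I^B i: 1/2 I^B I^B, 1/2 I^B i.
Crossing each possibility with the father i i and summing P(type B): 1/2·1 + 1/2·1/2 = 3/4.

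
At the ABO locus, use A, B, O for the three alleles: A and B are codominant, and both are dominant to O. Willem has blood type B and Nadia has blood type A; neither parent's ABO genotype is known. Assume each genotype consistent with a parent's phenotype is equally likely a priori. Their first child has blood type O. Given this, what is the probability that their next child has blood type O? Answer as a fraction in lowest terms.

1/4

Possible genotypes: Willem ∈ {BB, BO}; Nadia ∈ {AA, AO}.
Weight each parental genotype pair by prior × P(type-O child):
  BO × AO: posterior weight 1; P(next child type O) = 1/4.
Weighted sum = 1/4.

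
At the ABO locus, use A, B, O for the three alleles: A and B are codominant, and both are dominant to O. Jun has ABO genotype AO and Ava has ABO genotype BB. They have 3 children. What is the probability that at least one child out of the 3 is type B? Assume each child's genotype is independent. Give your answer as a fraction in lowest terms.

7/8

ABO cross AO × BB → 1/2 B, 1/2 AB.
So P(type B) = 1/2 per child.
P(none) = (1/2)^3 = 1/8; P(at least one) = 1 − 1/8 = 7/8.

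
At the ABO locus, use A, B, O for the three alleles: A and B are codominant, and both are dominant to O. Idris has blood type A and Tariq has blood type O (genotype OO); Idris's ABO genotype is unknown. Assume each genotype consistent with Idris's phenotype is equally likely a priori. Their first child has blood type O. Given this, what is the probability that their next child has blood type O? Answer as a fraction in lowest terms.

Possible genotypes: Idris ∈ {AA, AO}; Tariq ∈ {OO}.
Weight each parental genotype pair by prior × P(type-O child):
  AO × OO: posterior weight 1; P(next child type O) = 1/2.
Weighted sum = 1/2.

1/2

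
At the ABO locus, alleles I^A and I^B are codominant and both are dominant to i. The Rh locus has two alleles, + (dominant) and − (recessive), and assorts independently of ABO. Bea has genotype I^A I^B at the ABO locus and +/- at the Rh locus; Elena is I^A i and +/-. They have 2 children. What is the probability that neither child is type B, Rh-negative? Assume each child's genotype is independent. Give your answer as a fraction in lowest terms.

225/256

ABO cross I^A I^B × I^A i → 1/2 A, 1/4 B, 1/4 AB.
Rh cross +/- × +/- → 3/4 Rh+, 1/4 Rh-; so P(type B, Rh-negative) = 1/4 × 1/4 = 1/16 per child.
P(not type B, Rh-negative) = 15/16 for one child; (15/16)^2 = 225/256.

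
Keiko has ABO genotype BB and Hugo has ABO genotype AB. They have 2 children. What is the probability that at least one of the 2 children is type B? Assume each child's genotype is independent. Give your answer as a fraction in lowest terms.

ABO cross BB × AB → 1/2 B, 1/2 AB.
So P(type B) = 1/2 per child.
P(none) = (1/2)^2 = 1/4; P(at least one) = 1 − 1/4 = 3/4.

3/4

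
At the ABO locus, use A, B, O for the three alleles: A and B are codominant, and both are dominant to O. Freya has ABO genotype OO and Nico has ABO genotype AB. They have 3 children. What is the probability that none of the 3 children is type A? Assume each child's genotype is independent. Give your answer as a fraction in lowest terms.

1/8

ABO cross OO × AB → 1/2 A, 1/2 B.
So P(type A) = 1/2 per child.
P(not type A) = 1/2 for one child; (1/2)^3 = 1/8.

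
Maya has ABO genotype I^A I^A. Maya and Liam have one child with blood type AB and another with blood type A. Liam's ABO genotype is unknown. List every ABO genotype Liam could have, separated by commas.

I^A I^B, I^B i

For each candidate genotype of Liam, check whether crossing it with I^A I^A can produce every observed child phenotype.
  I^A I^A → possible child types {A} ✗
  I^A I^B → possible child types {A, AB} ✓
  I^A i → possible child types {A} ✗
  I^B I^B → possible child types {AB} ✗
  I^B i → possible child types {A, AB} ✓
  i i → possible child types {A} ✗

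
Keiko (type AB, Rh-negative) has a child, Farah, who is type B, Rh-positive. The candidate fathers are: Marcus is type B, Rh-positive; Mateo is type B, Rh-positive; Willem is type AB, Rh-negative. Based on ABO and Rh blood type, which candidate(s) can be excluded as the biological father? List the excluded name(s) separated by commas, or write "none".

A candidate is excluded only if no genotype consistent with his phenotype could produce a type B, Rh-positive child with a type AB, Rh-negative mother.
Willem (type AB, Rh-): no genotype consistent with that phenotype can produce a type-B Rh+ child with a type-AB mother.

Willem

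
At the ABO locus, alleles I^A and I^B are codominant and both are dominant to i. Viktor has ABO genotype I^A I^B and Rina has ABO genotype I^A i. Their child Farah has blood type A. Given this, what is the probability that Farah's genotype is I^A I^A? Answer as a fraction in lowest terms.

1/2

Cross I^A I^B × I^A i → 1/4 I^A I^A, 1/4 I^A I^B, 1/4 I^A i, 1/4 I^B i.
Type-A genotypes among offspring: I^A I^A (1/4), I^A i (1/4); total 1/2.
P(I^A I^A | type A) = (1/4) / (1/2) = 1/2.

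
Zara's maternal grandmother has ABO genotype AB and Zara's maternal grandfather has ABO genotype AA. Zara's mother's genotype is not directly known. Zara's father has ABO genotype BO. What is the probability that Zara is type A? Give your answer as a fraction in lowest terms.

Zara's mother's ABO genotype from AB × AA: 1/2 AA, 1/2 AB.
Crossing each possibility with the father BO and summing P(type A): 1/2·1/2 + 1/2·1/4 = 3/8.

3/8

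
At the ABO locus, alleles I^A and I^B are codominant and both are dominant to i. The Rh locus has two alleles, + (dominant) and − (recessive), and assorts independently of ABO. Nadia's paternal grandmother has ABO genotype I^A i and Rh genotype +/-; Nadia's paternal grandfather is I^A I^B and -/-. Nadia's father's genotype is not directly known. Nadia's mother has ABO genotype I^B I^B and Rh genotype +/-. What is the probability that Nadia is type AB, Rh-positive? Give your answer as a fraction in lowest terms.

Nadia's father's ABO genotype from I^A i × I^A I^B: 1/4 I^A I^A, 1/4 I^A I^B, 1/4 I^A i, 1/4 I^B i.
Crossing each possibility with the mother I^B I^B and summing P(type AB): 1/4·1 + 1/4·1/2 + 1/4·1/2 + 1/4·0 = 1/2.
Similarly for Rh via the father's Rh distribution: P(Rh+) = 5/8.
Independent loci: 1/2 × 5/8 = 5/16.

5/16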